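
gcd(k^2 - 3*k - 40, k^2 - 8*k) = k - 8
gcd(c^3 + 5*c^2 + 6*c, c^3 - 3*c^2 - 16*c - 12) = c + 2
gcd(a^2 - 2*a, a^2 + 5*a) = a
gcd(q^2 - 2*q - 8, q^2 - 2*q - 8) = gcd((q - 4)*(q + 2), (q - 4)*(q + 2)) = q^2 - 2*q - 8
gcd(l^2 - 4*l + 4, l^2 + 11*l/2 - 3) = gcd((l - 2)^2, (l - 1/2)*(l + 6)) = 1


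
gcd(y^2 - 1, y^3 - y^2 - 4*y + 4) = y - 1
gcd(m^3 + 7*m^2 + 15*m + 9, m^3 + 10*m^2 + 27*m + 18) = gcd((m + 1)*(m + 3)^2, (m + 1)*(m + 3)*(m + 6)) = m^2 + 4*m + 3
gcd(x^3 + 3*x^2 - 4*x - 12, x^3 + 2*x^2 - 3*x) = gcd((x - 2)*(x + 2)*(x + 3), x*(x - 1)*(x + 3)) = x + 3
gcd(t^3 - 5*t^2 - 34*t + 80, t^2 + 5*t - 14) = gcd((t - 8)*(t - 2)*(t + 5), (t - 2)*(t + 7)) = t - 2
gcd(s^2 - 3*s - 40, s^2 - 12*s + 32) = s - 8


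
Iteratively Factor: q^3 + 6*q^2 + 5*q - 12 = (q + 4)*(q^2 + 2*q - 3) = (q + 3)*(q + 4)*(q - 1)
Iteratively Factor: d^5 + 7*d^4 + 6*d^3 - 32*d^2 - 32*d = (d - 2)*(d^4 + 9*d^3 + 24*d^2 + 16*d) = (d - 2)*(d + 1)*(d^3 + 8*d^2 + 16*d) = d*(d - 2)*(d + 1)*(d^2 + 8*d + 16) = d*(d - 2)*(d + 1)*(d + 4)*(d + 4)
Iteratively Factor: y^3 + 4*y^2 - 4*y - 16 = (y - 2)*(y^2 + 6*y + 8) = (y - 2)*(y + 2)*(y + 4)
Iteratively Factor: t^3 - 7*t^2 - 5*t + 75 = (t - 5)*(t^2 - 2*t - 15) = (t - 5)*(t + 3)*(t - 5)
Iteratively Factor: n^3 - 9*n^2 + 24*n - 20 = (n - 5)*(n^2 - 4*n + 4) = (n - 5)*(n - 2)*(n - 2)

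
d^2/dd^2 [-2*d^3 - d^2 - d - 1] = -12*d - 2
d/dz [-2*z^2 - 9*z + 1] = -4*z - 9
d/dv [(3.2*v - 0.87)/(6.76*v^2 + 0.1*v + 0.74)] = (-21.632*v^2 + 11.7624*v + 2.455)/(45.6976*v^4 + 1.352*v^3 + 10.0148*v^2 + 0.148*v + 0.5476)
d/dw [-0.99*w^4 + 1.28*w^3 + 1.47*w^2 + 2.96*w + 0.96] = -3.96*w^3 + 3.84*w^2 + 2.94*w + 2.96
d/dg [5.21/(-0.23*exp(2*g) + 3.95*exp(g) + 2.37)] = (2.3966*exp(g) - 20.5795)*exp(g)/(-0.23*exp(2*g) + 3.95*exp(g) + 2.37)^2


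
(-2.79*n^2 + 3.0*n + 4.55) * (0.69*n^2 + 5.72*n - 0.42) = -1.9251*n^4 - 13.8888*n^3 + 21.4713*n^2 + 24.766*n - 1.911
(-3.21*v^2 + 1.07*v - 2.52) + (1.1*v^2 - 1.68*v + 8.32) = -2.11*v^2 - 0.61*v + 5.8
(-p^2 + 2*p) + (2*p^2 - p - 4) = p^2 + p - 4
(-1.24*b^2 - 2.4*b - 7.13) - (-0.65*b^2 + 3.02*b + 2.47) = -0.59*b^2 - 5.42*b - 9.6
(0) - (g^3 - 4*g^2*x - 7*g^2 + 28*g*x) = -g^3 + 4*g^2*x + 7*g^2 - 28*g*x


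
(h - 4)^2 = h^2 - 8*h + 16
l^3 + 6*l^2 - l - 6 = (l - 1)*(l + 1)*(l + 6)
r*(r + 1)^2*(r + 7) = r^4 + 9*r^3 + 15*r^2 + 7*r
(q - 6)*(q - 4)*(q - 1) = q^3 - 11*q^2 + 34*q - 24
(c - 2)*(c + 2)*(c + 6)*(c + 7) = c^4 + 13*c^3 + 38*c^2 - 52*c - 168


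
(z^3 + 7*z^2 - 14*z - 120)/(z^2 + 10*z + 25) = (z^2 + 2*z - 24)/(z + 5)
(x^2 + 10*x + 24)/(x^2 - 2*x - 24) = (x + 6)/(x - 6)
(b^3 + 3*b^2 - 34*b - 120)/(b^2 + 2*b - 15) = (b^2 - 2*b - 24)/(b - 3)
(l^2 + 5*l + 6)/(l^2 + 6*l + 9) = (l + 2)/(l + 3)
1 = 1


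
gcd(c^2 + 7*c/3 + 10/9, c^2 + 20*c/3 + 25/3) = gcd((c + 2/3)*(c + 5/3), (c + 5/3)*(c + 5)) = c + 5/3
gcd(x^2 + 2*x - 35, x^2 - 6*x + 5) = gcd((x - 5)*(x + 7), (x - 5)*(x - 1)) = x - 5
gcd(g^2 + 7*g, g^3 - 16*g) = g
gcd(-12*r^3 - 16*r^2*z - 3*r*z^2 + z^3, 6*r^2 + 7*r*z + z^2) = r + z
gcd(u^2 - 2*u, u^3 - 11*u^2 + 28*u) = u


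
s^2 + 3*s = s*(s + 3)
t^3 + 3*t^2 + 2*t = t*(t + 1)*(t + 2)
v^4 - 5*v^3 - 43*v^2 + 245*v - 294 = (v - 7)*(v - 3)*(v - 2)*(v + 7)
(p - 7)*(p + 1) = p^2 - 6*p - 7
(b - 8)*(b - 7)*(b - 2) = b^3 - 17*b^2 + 86*b - 112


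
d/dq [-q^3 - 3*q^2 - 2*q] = -3*q^2 - 6*q - 2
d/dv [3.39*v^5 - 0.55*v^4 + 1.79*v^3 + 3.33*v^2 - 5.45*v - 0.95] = 16.95*v^4 - 2.2*v^3 + 5.37*v^2 + 6.66*v - 5.45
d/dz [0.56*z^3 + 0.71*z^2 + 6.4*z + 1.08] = 1.68*z^2 + 1.42*z + 6.4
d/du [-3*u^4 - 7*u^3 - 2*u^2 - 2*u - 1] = -12*u^3 - 21*u^2 - 4*u - 2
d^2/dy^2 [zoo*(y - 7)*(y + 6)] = nan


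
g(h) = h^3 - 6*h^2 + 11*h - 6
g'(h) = 3*h^2 - 12*h + 11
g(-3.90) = -199.48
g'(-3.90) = 103.43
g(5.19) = 29.27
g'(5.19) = 29.53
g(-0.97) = -23.23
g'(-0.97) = 25.46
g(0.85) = -0.37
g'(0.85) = 2.97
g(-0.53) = -13.66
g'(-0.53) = 18.20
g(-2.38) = -79.65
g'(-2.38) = 56.55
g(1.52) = 0.37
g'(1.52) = -0.31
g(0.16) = -4.39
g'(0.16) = 9.16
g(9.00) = 336.00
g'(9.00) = 146.00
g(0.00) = -6.00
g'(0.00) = 11.00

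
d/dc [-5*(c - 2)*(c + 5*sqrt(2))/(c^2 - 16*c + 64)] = 5*(5*sqrt(2)*c + 14*c - 16 + 20*sqrt(2))/(c^3 - 24*c^2 + 192*c - 512)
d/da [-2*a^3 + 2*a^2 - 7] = 2*a*(2 - 3*a)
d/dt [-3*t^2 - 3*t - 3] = -6*t - 3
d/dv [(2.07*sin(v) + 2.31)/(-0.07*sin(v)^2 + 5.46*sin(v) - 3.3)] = (0.1449*sin(v)^2 + 0.323399999999999*sin(v) - 19.4436)*cos(v)/(0.0049*sin(v)^4 - 0.7644*sin(v)^3 + 30.2736*sin(v)^2 - 36.036*sin(v) + 10.89)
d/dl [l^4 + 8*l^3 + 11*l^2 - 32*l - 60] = 4*l^3 + 24*l^2 + 22*l - 32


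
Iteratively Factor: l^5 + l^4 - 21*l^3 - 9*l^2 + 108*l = (l + 3)*(l^4 - 2*l^3 - 15*l^2 + 36*l) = (l + 3)*(l + 4)*(l^3 - 6*l^2 + 9*l) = (l - 3)*(l + 3)*(l + 4)*(l^2 - 3*l) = (l - 3)^2*(l + 3)*(l + 4)*(l)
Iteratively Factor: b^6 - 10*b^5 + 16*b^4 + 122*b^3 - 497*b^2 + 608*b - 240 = (b - 1)*(b^5 - 9*b^4 + 7*b^3 + 129*b^2 - 368*b + 240) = (b - 1)*(b + 4)*(b^4 - 13*b^3 + 59*b^2 - 107*b + 60) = (b - 4)*(b - 1)*(b + 4)*(b^3 - 9*b^2 + 23*b - 15) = (b - 4)*(b - 1)^2*(b + 4)*(b^2 - 8*b + 15) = (b - 4)*(b - 3)*(b - 1)^2*(b + 4)*(b - 5)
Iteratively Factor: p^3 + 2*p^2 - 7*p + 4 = (p - 1)*(p^2 + 3*p - 4) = (p - 1)*(p + 4)*(p - 1)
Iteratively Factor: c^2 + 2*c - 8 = (c - 2)*(c + 4)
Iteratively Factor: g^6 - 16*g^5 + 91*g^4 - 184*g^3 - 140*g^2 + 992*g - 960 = (g - 4)*(g^5 - 12*g^4 + 43*g^3 - 12*g^2 - 188*g + 240) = (g - 4)*(g - 2)*(g^4 - 10*g^3 + 23*g^2 + 34*g - 120) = (g - 4)^2*(g - 2)*(g^3 - 6*g^2 - g + 30) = (g - 4)^2*(g - 3)*(g - 2)*(g^2 - 3*g - 10) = (g - 5)*(g - 4)^2*(g - 3)*(g - 2)*(g + 2)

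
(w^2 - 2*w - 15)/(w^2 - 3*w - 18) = (w - 5)/(w - 6)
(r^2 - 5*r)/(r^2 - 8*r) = (r - 5)/(r - 8)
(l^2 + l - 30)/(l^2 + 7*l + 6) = (l - 5)/(l + 1)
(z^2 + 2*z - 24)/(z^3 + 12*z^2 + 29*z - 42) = (z - 4)/(z^2 + 6*z - 7)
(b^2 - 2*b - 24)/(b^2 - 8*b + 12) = (b + 4)/(b - 2)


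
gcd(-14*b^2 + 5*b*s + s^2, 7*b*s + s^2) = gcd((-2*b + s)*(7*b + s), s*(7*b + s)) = 7*b + s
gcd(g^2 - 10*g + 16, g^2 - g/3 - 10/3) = g - 2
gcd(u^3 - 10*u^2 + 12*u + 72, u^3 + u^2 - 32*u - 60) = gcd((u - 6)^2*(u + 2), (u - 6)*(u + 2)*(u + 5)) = u^2 - 4*u - 12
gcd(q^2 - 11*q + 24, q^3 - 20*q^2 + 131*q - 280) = q - 8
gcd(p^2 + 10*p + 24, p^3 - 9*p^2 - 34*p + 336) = p + 6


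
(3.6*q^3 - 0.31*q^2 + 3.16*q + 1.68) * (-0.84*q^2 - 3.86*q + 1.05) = -3.024*q^5 - 13.6356*q^4 + 2.3222*q^3 - 13.9343*q^2 - 3.1668*q + 1.764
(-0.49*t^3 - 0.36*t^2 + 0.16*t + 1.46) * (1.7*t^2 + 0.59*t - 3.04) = -0.833*t^5 - 0.9011*t^4 + 1.5492*t^3 + 3.6708*t^2 + 0.375*t - 4.4384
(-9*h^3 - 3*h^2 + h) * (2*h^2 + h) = -18*h^5 - 15*h^4 - h^3 + h^2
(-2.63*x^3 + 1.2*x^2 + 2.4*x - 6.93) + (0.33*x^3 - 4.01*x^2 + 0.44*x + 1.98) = -2.3*x^3 - 2.81*x^2 + 2.84*x - 4.95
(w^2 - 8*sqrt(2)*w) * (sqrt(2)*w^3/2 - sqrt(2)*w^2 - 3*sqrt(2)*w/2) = sqrt(2)*w^5/2 - 8*w^4 - sqrt(2)*w^4 - 3*sqrt(2)*w^3/2 + 16*w^3 + 24*w^2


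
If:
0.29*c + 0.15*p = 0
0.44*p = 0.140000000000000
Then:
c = -0.16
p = 0.32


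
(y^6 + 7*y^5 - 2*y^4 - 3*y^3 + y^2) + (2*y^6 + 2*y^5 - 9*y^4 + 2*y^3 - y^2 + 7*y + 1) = 3*y^6 + 9*y^5 - 11*y^4 - y^3 + 7*y + 1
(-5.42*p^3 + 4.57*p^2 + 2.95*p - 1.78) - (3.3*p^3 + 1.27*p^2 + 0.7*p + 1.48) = -8.72*p^3 + 3.3*p^2 + 2.25*p - 3.26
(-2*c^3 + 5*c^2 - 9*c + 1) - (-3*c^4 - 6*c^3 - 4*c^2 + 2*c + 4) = 3*c^4 + 4*c^3 + 9*c^2 - 11*c - 3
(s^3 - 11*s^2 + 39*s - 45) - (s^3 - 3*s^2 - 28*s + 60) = -8*s^2 + 67*s - 105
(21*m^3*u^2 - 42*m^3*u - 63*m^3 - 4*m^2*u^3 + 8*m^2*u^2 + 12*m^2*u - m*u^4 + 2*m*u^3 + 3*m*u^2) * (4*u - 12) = 84*m^3*u^3 - 420*m^3*u^2 + 252*m^3*u + 756*m^3 - 16*m^2*u^4 + 80*m^2*u^3 - 48*m^2*u^2 - 144*m^2*u - 4*m*u^5 + 20*m*u^4 - 12*m*u^3 - 36*m*u^2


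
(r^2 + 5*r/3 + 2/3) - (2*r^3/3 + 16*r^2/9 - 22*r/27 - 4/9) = -2*r^3/3 - 7*r^2/9 + 67*r/27 + 10/9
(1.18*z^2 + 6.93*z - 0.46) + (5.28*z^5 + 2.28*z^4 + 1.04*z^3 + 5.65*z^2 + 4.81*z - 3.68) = 5.28*z^5 + 2.28*z^4 + 1.04*z^3 + 6.83*z^2 + 11.74*z - 4.14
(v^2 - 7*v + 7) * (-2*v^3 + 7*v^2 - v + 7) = -2*v^5 + 21*v^4 - 64*v^3 + 63*v^2 - 56*v + 49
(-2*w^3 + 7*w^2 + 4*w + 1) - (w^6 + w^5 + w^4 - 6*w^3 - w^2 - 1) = -w^6 - w^5 - w^4 + 4*w^3 + 8*w^2 + 4*w + 2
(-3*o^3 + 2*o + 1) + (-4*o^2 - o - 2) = -3*o^3 - 4*o^2 + o - 1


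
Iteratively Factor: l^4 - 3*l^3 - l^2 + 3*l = (l)*(l^3 - 3*l^2 - l + 3) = l*(l - 3)*(l^2 - 1) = l*(l - 3)*(l - 1)*(l + 1)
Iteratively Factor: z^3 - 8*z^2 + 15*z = (z - 5)*(z^2 - 3*z) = (z - 5)*(z - 3)*(z)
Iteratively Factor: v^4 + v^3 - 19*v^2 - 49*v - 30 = (v + 1)*(v^3 - 19*v - 30) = (v + 1)*(v + 2)*(v^2 - 2*v - 15) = (v - 5)*(v + 1)*(v + 2)*(v + 3)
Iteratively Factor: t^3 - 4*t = (t + 2)*(t^2 - 2*t) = t*(t + 2)*(t - 2)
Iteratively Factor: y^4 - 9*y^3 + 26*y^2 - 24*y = (y - 2)*(y^3 - 7*y^2 + 12*y) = (y - 4)*(y - 2)*(y^2 - 3*y) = (y - 4)*(y - 3)*(y - 2)*(y)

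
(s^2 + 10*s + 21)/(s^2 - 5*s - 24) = (s + 7)/(s - 8)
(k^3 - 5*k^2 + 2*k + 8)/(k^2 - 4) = (k^2 - 3*k - 4)/(k + 2)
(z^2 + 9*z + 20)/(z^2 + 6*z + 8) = (z + 5)/(z + 2)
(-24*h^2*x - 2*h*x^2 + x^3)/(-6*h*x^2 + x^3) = (4*h + x)/x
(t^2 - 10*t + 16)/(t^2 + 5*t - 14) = (t - 8)/(t + 7)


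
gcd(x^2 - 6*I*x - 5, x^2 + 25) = x - 5*I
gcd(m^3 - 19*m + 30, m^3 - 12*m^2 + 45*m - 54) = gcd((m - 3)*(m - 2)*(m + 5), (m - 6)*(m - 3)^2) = m - 3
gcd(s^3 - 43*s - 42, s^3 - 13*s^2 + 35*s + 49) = s^2 - 6*s - 7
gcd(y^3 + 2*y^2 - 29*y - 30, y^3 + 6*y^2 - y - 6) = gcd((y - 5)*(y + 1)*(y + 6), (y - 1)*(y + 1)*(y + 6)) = y^2 + 7*y + 6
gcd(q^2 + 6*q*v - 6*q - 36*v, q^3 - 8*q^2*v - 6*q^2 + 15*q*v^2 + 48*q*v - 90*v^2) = q - 6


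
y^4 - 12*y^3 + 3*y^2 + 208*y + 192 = (y - 8)^2*(y + 1)*(y + 3)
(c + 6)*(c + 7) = c^2 + 13*c + 42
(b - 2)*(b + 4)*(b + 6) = b^3 + 8*b^2 + 4*b - 48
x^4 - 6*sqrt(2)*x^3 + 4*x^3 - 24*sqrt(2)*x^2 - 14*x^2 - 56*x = x*(x + 4)*(x - 7*sqrt(2))*(x + sqrt(2))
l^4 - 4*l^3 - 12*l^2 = l^2*(l - 6)*(l + 2)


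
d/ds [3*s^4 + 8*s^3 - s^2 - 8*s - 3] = 12*s^3 + 24*s^2 - 2*s - 8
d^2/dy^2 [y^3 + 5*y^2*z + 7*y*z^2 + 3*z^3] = 6*y + 10*z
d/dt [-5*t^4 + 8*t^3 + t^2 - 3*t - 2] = -20*t^3 + 24*t^2 + 2*t - 3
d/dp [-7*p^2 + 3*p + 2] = 3 - 14*p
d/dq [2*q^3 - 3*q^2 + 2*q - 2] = 6*q^2 - 6*q + 2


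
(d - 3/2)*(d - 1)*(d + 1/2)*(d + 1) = d^4 - d^3 - 7*d^2/4 + d + 3/4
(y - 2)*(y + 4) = y^2 + 2*y - 8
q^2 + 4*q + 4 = (q + 2)^2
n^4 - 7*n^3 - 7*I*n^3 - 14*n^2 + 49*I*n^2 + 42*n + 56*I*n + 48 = (n - 8)*(n - 6*I)*(-I*n - I)*(I*n + 1)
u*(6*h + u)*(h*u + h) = 6*h^2*u^2 + 6*h^2*u + h*u^3 + h*u^2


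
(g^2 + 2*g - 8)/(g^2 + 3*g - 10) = (g + 4)/(g + 5)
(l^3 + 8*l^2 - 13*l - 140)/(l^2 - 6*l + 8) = (l^2 + 12*l + 35)/(l - 2)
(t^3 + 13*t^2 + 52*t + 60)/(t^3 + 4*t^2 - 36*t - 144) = (t^2 + 7*t + 10)/(t^2 - 2*t - 24)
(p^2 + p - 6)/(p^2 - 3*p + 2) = (p + 3)/(p - 1)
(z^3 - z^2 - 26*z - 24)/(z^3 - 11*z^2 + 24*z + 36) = (z + 4)/(z - 6)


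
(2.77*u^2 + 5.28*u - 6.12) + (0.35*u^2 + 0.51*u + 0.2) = 3.12*u^2 + 5.79*u - 5.92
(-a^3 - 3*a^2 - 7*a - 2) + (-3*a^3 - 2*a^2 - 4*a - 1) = -4*a^3 - 5*a^2 - 11*a - 3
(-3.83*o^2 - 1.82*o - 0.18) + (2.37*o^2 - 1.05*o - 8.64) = -1.46*o^2 - 2.87*o - 8.82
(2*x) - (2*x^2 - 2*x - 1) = -2*x^2 + 4*x + 1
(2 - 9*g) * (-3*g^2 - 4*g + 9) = 27*g^3 + 30*g^2 - 89*g + 18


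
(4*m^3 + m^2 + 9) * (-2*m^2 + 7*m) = -8*m^5 + 26*m^4 + 7*m^3 - 18*m^2 + 63*m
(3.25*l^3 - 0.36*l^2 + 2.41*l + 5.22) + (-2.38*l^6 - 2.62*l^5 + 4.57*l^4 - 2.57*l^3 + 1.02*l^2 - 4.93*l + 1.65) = -2.38*l^6 - 2.62*l^5 + 4.57*l^4 + 0.68*l^3 + 0.66*l^2 - 2.52*l + 6.87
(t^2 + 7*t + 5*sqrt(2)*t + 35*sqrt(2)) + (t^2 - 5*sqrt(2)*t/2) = 2*t^2 + 5*sqrt(2)*t/2 + 7*t + 35*sqrt(2)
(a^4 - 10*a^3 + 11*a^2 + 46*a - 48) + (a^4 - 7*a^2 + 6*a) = 2*a^4 - 10*a^3 + 4*a^2 + 52*a - 48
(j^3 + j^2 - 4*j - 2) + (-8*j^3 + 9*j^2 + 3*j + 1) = -7*j^3 + 10*j^2 - j - 1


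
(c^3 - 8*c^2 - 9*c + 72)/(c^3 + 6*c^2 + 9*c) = (c^2 - 11*c + 24)/(c*(c + 3))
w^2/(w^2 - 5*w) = w/(w - 5)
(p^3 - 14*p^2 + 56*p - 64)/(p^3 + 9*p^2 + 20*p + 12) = (p^3 - 14*p^2 + 56*p - 64)/(p^3 + 9*p^2 + 20*p + 12)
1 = 1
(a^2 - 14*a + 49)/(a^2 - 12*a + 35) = (a - 7)/(a - 5)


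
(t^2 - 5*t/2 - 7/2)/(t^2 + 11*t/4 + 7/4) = 2*(2*t - 7)/(4*t + 7)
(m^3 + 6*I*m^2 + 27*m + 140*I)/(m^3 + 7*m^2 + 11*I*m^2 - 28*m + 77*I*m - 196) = (m - 5*I)/(m + 7)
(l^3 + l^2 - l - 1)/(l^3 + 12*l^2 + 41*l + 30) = (l^2 - 1)/(l^2 + 11*l + 30)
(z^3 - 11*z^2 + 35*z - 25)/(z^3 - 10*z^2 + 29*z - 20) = (z - 5)/(z - 4)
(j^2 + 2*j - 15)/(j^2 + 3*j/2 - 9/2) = 2*(j^2 + 2*j - 15)/(2*j^2 + 3*j - 9)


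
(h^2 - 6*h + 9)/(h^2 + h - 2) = (h^2 - 6*h + 9)/(h^2 + h - 2)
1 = 1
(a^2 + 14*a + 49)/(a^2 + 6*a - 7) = (a + 7)/(a - 1)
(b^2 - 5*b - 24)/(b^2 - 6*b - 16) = (b + 3)/(b + 2)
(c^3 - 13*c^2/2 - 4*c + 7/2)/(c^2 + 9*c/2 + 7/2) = (2*c^2 - 15*c + 7)/(2*c + 7)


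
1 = 1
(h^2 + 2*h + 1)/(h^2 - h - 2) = (h + 1)/(h - 2)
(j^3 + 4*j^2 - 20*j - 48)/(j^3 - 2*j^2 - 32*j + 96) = (j + 2)/(j - 4)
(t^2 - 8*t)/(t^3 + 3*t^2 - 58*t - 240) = t/(t^2 + 11*t + 30)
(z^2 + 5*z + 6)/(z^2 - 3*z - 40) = (z^2 + 5*z + 6)/(z^2 - 3*z - 40)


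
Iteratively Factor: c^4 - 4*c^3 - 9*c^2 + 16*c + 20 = (c - 2)*(c^3 - 2*c^2 - 13*c - 10) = (c - 2)*(c + 1)*(c^2 - 3*c - 10) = (c - 2)*(c + 1)*(c + 2)*(c - 5)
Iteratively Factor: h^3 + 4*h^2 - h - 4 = (h + 4)*(h^2 - 1) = (h - 1)*(h + 4)*(h + 1)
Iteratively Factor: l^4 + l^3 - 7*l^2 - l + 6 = (l - 2)*(l^3 + 3*l^2 - l - 3) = (l - 2)*(l - 1)*(l^2 + 4*l + 3) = (l - 2)*(l - 1)*(l + 1)*(l + 3)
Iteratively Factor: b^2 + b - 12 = (b + 4)*(b - 3)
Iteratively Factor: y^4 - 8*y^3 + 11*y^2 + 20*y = (y)*(y^3 - 8*y^2 + 11*y + 20) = y*(y + 1)*(y^2 - 9*y + 20) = y*(y - 5)*(y + 1)*(y - 4)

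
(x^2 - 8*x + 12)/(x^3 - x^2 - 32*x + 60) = (x - 6)/(x^2 + x - 30)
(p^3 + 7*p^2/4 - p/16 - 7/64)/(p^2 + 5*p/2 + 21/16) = (16*p^2 - 1)/(4*(4*p + 3))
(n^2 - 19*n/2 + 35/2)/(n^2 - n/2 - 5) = (n - 7)/(n + 2)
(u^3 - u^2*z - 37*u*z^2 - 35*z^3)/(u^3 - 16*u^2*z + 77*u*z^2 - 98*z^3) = (u^2 + 6*u*z + 5*z^2)/(u^2 - 9*u*z + 14*z^2)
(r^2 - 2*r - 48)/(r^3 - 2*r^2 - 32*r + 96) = (r - 8)/(r^2 - 8*r + 16)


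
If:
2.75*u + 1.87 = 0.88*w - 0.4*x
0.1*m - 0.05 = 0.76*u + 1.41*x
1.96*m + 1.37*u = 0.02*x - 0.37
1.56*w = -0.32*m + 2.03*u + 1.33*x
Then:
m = 0.59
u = -1.10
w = -1.04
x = 0.60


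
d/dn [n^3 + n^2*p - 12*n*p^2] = 3*n^2 + 2*n*p - 12*p^2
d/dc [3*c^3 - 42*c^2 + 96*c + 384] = 9*c^2 - 84*c + 96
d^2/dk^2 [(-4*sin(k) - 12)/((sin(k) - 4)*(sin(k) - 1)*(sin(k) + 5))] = 4*(4*sin(k)^6 + 31*sin(k)^5 + 109*sin(k)^4 - 313*sin(k)^3 - 895*sin(k)^2 + 1466*sin(k) + 3486)/((sin(k) - 4)^3*(sin(k) - 1)^2*(sin(k) + 5)^3)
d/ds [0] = 0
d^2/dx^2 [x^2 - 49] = 2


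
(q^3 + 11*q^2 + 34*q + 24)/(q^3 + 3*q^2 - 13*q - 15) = (q^2 + 10*q + 24)/(q^2 + 2*q - 15)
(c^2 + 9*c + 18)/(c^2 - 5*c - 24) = (c + 6)/(c - 8)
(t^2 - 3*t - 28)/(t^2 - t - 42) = (t + 4)/(t + 6)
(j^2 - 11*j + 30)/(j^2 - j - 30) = (j - 5)/(j + 5)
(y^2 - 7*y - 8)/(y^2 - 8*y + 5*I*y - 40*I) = (y + 1)/(y + 5*I)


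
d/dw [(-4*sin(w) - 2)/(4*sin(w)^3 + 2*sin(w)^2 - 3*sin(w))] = 2*(16*sin(w)^3 + 16*sin(w)^2 + 4*sin(w) - 3)*cos(w)/((4*sin(w)^2 + 2*sin(w) - 3)^2*sin(w)^2)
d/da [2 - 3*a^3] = -9*a^2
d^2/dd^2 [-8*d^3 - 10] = -48*d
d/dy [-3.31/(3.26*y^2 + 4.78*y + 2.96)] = (21.5812*y + 15.8218)/(3.26*y^2 + 4.78*y + 2.96)^2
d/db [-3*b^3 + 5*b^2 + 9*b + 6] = -9*b^2 + 10*b + 9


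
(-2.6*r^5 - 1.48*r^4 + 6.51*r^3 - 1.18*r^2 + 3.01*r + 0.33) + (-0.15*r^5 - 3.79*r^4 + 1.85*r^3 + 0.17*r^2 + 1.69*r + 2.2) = -2.75*r^5 - 5.27*r^4 + 8.36*r^3 - 1.01*r^2 + 4.7*r + 2.53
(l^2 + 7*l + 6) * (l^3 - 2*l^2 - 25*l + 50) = l^5 + 5*l^4 - 33*l^3 - 137*l^2 + 200*l + 300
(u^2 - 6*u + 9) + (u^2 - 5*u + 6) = 2*u^2 - 11*u + 15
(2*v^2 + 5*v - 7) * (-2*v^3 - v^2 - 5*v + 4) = -4*v^5 - 12*v^4 - v^3 - 10*v^2 + 55*v - 28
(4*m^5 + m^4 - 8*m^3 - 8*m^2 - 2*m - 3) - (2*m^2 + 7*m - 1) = 4*m^5 + m^4 - 8*m^3 - 10*m^2 - 9*m - 2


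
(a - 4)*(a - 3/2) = a^2 - 11*a/2 + 6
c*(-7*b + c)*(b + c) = -7*b^2*c - 6*b*c^2 + c^3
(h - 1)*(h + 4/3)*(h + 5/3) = h^3 + 2*h^2 - 7*h/9 - 20/9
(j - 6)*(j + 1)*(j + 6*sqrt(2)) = j^3 - 5*j^2 + 6*sqrt(2)*j^2 - 30*sqrt(2)*j - 6*j - 36*sqrt(2)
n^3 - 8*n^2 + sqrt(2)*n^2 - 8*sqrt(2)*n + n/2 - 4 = (n - 8)*(n + sqrt(2)/2)^2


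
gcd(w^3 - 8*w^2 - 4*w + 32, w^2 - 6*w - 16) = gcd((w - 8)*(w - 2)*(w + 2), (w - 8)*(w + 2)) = w^2 - 6*w - 16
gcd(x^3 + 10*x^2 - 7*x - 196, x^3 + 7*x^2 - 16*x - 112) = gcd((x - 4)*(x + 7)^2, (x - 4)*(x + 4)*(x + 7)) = x^2 + 3*x - 28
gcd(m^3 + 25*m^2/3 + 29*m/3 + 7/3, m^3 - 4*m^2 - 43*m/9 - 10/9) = m + 1/3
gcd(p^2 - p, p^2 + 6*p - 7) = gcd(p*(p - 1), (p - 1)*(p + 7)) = p - 1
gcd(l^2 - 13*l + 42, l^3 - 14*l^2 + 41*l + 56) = l - 7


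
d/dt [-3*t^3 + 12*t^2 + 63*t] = -9*t^2 + 24*t + 63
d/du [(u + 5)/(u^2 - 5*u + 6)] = (u^2 - 5*u - (u + 5)*(2*u - 5) + 6)/(u^2 - 5*u + 6)^2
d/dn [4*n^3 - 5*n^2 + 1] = 2*n*(6*n - 5)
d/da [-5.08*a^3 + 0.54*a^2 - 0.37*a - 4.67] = -15.24*a^2 + 1.08*a - 0.37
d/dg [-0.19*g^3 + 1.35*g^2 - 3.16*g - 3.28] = -0.57*g^2 + 2.7*g - 3.16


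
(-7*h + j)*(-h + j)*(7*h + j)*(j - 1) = 49*h^3*j - 49*h^3 - 49*h^2*j^2 + 49*h^2*j - h*j^3 + h*j^2 + j^4 - j^3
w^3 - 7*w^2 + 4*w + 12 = (w - 6)*(w - 2)*(w + 1)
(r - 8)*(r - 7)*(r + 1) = r^3 - 14*r^2 + 41*r + 56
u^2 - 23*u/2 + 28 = (u - 8)*(u - 7/2)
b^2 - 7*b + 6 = (b - 6)*(b - 1)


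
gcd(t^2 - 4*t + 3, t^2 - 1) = t - 1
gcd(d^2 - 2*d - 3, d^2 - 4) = 1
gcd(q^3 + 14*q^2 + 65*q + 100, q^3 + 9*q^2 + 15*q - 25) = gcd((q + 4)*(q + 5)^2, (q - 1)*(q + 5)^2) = q^2 + 10*q + 25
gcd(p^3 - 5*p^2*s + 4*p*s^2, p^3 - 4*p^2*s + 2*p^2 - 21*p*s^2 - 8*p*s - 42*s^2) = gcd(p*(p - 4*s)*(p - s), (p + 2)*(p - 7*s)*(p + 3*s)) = 1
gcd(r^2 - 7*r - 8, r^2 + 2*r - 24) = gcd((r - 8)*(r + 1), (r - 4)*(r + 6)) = 1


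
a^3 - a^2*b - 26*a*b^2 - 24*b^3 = (a - 6*b)*(a + b)*(a + 4*b)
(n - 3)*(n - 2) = n^2 - 5*n + 6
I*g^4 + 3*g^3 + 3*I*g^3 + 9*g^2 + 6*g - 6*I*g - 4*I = (g + 1)*(g + 2)*(g - 2*I)*(I*g + 1)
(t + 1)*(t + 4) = t^2 + 5*t + 4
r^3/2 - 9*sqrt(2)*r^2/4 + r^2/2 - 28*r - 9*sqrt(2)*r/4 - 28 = (r/2 + 1/2)*(r - 8*sqrt(2))*(r + 7*sqrt(2)/2)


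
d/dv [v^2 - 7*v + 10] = 2*v - 7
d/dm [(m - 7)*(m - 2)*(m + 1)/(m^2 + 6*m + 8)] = (m^4 + 12*m^3 - 29*m^2 - 156*m - 44)/(m^4 + 12*m^3 + 52*m^2 + 96*m + 64)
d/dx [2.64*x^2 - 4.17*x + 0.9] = 5.28*x - 4.17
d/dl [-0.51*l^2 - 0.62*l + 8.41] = -1.02*l - 0.62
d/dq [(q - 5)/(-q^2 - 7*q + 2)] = (-q^2 - 7*q + (q - 5)*(2*q + 7) + 2)/(q^2 + 7*q - 2)^2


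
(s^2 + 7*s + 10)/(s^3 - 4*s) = (s + 5)/(s*(s - 2))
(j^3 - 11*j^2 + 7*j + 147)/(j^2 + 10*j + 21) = (j^2 - 14*j + 49)/(j + 7)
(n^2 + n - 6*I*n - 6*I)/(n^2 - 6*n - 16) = (-n^2 - n + 6*I*n + 6*I)/(-n^2 + 6*n + 16)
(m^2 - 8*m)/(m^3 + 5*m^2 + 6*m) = (m - 8)/(m^2 + 5*m + 6)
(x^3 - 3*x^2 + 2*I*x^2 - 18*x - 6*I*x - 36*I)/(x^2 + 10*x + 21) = (x^2 + 2*x*(-3 + I) - 12*I)/(x + 7)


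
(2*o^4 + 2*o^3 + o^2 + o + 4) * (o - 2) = 2*o^5 - 2*o^4 - 3*o^3 - o^2 + 2*o - 8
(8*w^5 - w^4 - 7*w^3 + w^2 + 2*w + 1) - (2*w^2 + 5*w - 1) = 8*w^5 - w^4 - 7*w^3 - w^2 - 3*w + 2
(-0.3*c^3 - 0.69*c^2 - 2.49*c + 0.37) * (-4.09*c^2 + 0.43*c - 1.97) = 1.227*c^5 + 2.6931*c^4 + 10.4784*c^3 - 1.2247*c^2 + 5.0644*c - 0.7289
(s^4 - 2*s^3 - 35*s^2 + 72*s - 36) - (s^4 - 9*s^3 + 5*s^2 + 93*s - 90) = 7*s^3 - 40*s^2 - 21*s + 54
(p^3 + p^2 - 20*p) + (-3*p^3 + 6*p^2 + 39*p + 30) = -2*p^3 + 7*p^2 + 19*p + 30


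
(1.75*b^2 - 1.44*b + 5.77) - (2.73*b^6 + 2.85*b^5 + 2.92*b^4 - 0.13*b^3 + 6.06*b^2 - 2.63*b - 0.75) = -2.73*b^6 - 2.85*b^5 - 2.92*b^4 + 0.13*b^3 - 4.31*b^2 + 1.19*b + 6.52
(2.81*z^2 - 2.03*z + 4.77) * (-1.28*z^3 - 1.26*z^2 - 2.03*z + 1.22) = -3.5968*z^5 - 0.9422*z^4 - 9.2521*z^3 + 1.5389*z^2 - 12.1597*z + 5.8194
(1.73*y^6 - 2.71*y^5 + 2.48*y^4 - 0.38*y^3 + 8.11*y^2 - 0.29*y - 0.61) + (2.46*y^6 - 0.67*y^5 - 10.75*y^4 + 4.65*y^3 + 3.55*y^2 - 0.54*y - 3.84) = 4.19*y^6 - 3.38*y^5 - 8.27*y^4 + 4.27*y^3 + 11.66*y^2 - 0.83*y - 4.45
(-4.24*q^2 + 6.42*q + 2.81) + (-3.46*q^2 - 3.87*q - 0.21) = -7.7*q^2 + 2.55*q + 2.6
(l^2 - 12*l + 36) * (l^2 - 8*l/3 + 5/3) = l^4 - 44*l^3/3 + 209*l^2/3 - 116*l + 60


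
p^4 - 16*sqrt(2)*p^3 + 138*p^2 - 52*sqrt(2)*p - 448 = (p - 8*sqrt(2))*(p - 7*sqrt(2))*(p - 2*sqrt(2))*(p + sqrt(2))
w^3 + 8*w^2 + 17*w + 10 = (w + 1)*(w + 2)*(w + 5)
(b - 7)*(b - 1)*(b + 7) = b^3 - b^2 - 49*b + 49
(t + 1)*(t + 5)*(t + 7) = t^3 + 13*t^2 + 47*t + 35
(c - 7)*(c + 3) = c^2 - 4*c - 21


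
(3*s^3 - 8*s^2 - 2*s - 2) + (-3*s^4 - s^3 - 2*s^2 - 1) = -3*s^4 + 2*s^3 - 10*s^2 - 2*s - 3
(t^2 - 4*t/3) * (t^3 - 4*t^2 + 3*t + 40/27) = t^5 - 16*t^4/3 + 25*t^3/3 - 68*t^2/27 - 160*t/81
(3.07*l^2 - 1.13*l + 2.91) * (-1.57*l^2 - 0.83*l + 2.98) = -4.8199*l^4 - 0.774*l^3 + 5.5178*l^2 - 5.7827*l + 8.6718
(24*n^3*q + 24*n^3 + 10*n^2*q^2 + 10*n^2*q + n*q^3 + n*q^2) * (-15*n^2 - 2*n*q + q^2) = -360*n^5*q - 360*n^5 - 198*n^4*q^2 - 198*n^4*q - 11*n^3*q^3 - 11*n^3*q^2 + 8*n^2*q^4 + 8*n^2*q^3 + n*q^5 + n*q^4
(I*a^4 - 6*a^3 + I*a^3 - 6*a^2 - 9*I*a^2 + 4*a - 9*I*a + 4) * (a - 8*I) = I*a^5 + 2*a^4 + I*a^4 + 2*a^3 + 39*I*a^3 - 68*a^2 + 39*I*a^2 - 68*a - 32*I*a - 32*I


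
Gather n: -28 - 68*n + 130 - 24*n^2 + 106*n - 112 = -24*n^2 + 38*n - 10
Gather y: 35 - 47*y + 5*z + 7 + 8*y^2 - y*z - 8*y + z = 8*y^2 + y*(-z - 55) + 6*z + 42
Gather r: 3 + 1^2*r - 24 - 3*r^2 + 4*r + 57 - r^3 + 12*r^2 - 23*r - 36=-r^3 + 9*r^2 - 18*r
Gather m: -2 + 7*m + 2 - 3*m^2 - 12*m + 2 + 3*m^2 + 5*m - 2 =0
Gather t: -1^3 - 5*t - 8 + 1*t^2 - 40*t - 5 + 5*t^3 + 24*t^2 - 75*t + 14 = 5*t^3 + 25*t^2 - 120*t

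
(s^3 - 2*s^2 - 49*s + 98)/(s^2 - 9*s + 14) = s + 7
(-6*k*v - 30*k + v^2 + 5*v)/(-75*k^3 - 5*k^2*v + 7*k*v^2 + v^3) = (6*k*v + 30*k - v^2 - 5*v)/(75*k^3 + 5*k^2*v - 7*k*v^2 - v^3)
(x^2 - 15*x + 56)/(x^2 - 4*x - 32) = (x - 7)/(x + 4)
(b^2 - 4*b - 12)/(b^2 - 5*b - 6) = (b + 2)/(b + 1)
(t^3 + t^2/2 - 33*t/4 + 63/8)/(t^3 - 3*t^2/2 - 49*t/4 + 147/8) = (2*t - 3)/(2*t - 7)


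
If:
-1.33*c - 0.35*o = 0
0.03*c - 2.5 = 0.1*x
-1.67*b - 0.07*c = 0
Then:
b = -0.139720558882236*x - 3.49301397205589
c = 3.33333333333333*x + 83.3333333333333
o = -12.6666666666667*x - 316.666666666667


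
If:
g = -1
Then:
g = -1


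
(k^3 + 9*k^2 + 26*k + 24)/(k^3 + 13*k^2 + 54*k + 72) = (k + 2)/(k + 6)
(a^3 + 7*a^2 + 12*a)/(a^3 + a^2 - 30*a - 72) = a/(a - 6)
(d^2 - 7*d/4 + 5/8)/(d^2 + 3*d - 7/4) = (4*d - 5)/(2*(2*d + 7))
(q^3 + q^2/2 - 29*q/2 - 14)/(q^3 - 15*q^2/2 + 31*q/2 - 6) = (2*q^2 + 9*q + 7)/(2*q^2 - 7*q + 3)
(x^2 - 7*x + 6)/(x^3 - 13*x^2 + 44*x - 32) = (x - 6)/(x^2 - 12*x + 32)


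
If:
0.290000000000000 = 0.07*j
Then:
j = 4.14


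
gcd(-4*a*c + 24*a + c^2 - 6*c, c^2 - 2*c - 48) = 1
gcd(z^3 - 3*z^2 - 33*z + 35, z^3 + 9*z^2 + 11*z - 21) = z - 1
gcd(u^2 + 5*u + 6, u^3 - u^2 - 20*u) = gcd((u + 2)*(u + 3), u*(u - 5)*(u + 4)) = 1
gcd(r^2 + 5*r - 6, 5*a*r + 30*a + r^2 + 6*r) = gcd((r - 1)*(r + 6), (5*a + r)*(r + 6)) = r + 6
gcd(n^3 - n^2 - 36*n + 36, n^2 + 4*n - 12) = n + 6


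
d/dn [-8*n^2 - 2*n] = -16*n - 2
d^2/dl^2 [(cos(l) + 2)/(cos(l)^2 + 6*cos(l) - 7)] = (-9*(1 - cos(2*l))^2*cos(l)/4 - (1 - cos(2*l))^2/2 - 151*cos(l)/2 - 81*cos(2*l) - 21*cos(3*l) + cos(5*l)/2 + 177)/((cos(l) - 1)^3*(cos(l) + 7)^3)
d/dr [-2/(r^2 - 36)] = 4*r/(r^2 - 36)^2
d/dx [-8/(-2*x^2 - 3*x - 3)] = 8*(-4*x - 3)/(2*x^2 + 3*x + 3)^2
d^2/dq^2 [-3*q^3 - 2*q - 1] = -18*q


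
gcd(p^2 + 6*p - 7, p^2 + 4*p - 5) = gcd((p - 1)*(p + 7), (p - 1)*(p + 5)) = p - 1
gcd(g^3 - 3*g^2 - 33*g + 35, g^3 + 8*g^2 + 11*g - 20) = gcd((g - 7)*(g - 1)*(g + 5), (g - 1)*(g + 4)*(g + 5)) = g^2 + 4*g - 5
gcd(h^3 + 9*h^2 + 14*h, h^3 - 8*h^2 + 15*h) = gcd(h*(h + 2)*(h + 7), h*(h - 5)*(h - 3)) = h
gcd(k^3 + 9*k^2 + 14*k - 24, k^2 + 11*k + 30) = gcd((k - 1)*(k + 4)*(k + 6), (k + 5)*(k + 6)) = k + 6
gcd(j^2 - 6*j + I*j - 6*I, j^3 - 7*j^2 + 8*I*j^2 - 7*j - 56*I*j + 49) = j + I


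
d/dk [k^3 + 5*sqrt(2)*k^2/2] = k*(3*k + 5*sqrt(2))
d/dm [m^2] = 2*m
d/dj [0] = 0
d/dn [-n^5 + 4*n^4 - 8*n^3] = n^2*(-5*n^2 + 16*n - 24)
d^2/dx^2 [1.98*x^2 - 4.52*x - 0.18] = 3.96000000000000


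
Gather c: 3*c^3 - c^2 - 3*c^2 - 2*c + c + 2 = 3*c^3 - 4*c^2 - c + 2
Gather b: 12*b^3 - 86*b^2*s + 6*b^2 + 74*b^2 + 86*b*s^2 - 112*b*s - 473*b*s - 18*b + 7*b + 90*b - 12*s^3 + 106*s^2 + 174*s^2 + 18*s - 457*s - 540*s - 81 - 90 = 12*b^3 + b^2*(80 - 86*s) + b*(86*s^2 - 585*s + 79) - 12*s^3 + 280*s^2 - 979*s - 171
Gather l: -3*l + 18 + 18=36 - 3*l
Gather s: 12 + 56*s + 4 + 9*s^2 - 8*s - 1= 9*s^2 + 48*s + 15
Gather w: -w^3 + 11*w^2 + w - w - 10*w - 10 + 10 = -w^3 + 11*w^2 - 10*w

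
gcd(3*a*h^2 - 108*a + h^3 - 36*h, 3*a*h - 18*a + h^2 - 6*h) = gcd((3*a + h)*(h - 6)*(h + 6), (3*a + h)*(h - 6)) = 3*a*h - 18*a + h^2 - 6*h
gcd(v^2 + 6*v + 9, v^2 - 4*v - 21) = v + 3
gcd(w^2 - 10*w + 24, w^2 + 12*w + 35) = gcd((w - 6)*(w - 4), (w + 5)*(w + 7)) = 1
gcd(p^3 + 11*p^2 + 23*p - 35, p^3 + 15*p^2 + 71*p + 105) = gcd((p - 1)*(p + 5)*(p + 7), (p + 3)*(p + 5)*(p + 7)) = p^2 + 12*p + 35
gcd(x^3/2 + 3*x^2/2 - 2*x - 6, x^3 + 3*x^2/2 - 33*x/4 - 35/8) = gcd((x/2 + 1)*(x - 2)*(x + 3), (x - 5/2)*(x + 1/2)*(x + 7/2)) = 1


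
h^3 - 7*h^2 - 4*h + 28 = (h - 7)*(h - 2)*(h + 2)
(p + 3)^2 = p^2 + 6*p + 9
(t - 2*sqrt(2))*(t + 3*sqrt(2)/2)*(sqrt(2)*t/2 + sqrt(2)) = sqrt(2)*t^3/2 - t^2/2 + sqrt(2)*t^2 - 3*sqrt(2)*t - t - 6*sqrt(2)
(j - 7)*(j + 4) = j^2 - 3*j - 28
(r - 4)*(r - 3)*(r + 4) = r^3 - 3*r^2 - 16*r + 48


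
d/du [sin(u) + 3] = cos(u)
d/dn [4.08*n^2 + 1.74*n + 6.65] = 8.16*n + 1.74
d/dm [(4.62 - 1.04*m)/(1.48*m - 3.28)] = (11.238592 - 5.071072*m)/(1.48*m - 3.28)^3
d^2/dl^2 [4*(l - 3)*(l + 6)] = 8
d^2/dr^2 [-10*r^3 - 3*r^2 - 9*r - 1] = -60*r - 6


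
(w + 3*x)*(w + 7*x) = w^2 + 10*w*x + 21*x^2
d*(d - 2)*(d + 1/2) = d^3 - 3*d^2/2 - d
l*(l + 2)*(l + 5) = l^3 + 7*l^2 + 10*l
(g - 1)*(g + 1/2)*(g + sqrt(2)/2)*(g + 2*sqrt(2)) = g^4 - g^3/2 + 5*sqrt(2)*g^3/2 - 5*sqrt(2)*g^2/4 + 3*g^2/2 - 5*sqrt(2)*g/4 - g - 1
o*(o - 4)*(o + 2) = o^3 - 2*o^2 - 8*o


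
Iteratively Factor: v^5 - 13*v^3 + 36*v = (v - 3)*(v^4 + 3*v^3 - 4*v^2 - 12*v) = (v - 3)*(v - 2)*(v^3 + 5*v^2 + 6*v) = v*(v - 3)*(v - 2)*(v^2 + 5*v + 6) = v*(v - 3)*(v - 2)*(v + 3)*(v + 2)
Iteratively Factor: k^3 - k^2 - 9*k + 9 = (k - 1)*(k^2 - 9) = (k - 3)*(k - 1)*(k + 3)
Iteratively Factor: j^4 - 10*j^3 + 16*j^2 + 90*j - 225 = (j + 3)*(j^3 - 13*j^2 + 55*j - 75) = (j - 5)*(j + 3)*(j^2 - 8*j + 15) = (j - 5)*(j - 3)*(j + 3)*(j - 5)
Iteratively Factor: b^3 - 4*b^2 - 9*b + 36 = (b + 3)*(b^2 - 7*b + 12) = (b - 3)*(b + 3)*(b - 4)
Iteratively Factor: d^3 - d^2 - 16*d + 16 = (d - 4)*(d^2 + 3*d - 4) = (d - 4)*(d - 1)*(d + 4)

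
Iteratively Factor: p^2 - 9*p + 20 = (p - 5)*(p - 4)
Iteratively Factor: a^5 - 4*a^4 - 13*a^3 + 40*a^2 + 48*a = (a + 3)*(a^4 - 7*a^3 + 8*a^2 + 16*a) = a*(a + 3)*(a^3 - 7*a^2 + 8*a + 16) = a*(a - 4)*(a + 3)*(a^2 - 3*a - 4) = a*(a - 4)*(a + 1)*(a + 3)*(a - 4)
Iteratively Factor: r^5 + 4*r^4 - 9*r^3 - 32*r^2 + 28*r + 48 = (r - 2)*(r^4 + 6*r^3 + 3*r^2 - 26*r - 24) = (r - 2)*(r + 3)*(r^3 + 3*r^2 - 6*r - 8) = (r - 2)*(r + 1)*(r + 3)*(r^2 + 2*r - 8) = (r - 2)*(r + 1)*(r + 3)*(r + 4)*(r - 2)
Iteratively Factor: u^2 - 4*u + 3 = (u - 3)*(u - 1)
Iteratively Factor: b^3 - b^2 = (b - 1)*(b^2) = b*(b - 1)*(b)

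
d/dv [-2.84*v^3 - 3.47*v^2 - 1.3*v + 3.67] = -8.52*v^2 - 6.94*v - 1.3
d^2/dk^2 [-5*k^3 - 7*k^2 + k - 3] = -30*k - 14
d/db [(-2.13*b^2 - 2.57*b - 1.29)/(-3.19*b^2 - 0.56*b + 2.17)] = (-7.0055*b^2 - 17.4744*b - 6.2993)/(10.1761*b^4 + 3.5728*b^3 - 13.531*b^2 - 2.4304*b + 4.7089)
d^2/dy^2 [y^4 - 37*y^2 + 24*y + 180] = 12*y^2 - 74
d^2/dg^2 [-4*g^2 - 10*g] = -8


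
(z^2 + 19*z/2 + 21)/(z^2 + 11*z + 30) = (z + 7/2)/(z + 5)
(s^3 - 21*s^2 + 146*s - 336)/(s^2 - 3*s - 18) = (s^2 - 15*s + 56)/(s + 3)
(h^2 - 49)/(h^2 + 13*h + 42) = (h - 7)/(h + 6)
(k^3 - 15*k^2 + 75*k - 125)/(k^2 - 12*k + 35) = (k^2 - 10*k + 25)/(k - 7)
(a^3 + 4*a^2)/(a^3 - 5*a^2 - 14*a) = a*(a + 4)/(a^2 - 5*a - 14)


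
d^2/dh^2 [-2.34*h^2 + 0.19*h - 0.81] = -4.68000000000000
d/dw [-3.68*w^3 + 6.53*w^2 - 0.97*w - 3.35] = -11.04*w^2 + 13.06*w - 0.97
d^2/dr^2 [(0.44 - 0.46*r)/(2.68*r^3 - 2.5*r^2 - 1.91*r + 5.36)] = (-19.823424*r^5 + 56.415072*r^4 - 57.627296*r^3 + 82.280064*r^2 - 62.301072*r + 5.583736)/(19.248832*r^9 - 53.868*r^8 + 9.094848*r^7 + 176.649992*r^6 - 221.953776*r^5 - 91.481358*r^4 + 377.582113*r^3 - 156.810552*r^2 - 164.620608*r + 153.990656)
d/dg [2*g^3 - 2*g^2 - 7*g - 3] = 6*g^2 - 4*g - 7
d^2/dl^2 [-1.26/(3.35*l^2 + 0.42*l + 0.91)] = (28.2807*l^2 + 3.54564*l - 1.26*(6.7*l + 0.42)*(13.4*l + 0.84) + 7.68222)/(3.35*l^2 + 0.42*l + 0.91)^3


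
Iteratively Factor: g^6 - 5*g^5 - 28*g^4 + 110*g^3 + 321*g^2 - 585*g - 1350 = (g - 3)*(g^5 - 2*g^4 - 34*g^3 + 8*g^2 + 345*g + 450) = (g - 5)*(g - 3)*(g^4 + 3*g^3 - 19*g^2 - 87*g - 90) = (g - 5)^2*(g - 3)*(g^3 + 8*g^2 + 21*g + 18) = (g - 5)^2*(g - 3)*(g + 3)*(g^2 + 5*g + 6) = (g - 5)^2*(g - 3)*(g + 2)*(g + 3)*(g + 3)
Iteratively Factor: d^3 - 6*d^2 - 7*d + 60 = (d - 5)*(d^2 - d - 12) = (d - 5)*(d + 3)*(d - 4)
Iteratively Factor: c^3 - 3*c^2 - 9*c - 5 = (c + 1)*(c^2 - 4*c - 5) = (c - 5)*(c + 1)*(c + 1)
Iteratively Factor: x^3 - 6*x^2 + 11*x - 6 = (x - 2)*(x^2 - 4*x + 3) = (x - 2)*(x - 1)*(x - 3)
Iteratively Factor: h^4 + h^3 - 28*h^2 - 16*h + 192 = (h - 4)*(h^3 + 5*h^2 - 8*h - 48) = (h - 4)*(h - 3)*(h^2 + 8*h + 16) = (h - 4)*(h - 3)*(h + 4)*(h + 4)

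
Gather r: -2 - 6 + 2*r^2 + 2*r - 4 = 2*r^2 + 2*r - 12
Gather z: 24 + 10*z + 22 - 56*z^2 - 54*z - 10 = -56*z^2 - 44*z + 36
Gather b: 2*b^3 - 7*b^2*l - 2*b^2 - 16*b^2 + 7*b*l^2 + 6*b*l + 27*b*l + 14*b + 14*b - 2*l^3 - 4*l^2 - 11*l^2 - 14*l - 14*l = 2*b^3 + b^2*(-7*l - 18) + b*(7*l^2 + 33*l + 28) - 2*l^3 - 15*l^2 - 28*l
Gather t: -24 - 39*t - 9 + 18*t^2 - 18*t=18*t^2 - 57*t - 33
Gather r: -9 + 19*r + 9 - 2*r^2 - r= -2*r^2 + 18*r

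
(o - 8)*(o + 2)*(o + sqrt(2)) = o^3 - 6*o^2 + sqrt(2)*o^2 - 16*o - 6*sqrt(2)*o - 16*sqrt(2)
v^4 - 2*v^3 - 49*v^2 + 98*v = v*(v - 7)*(v - 2)*(v + 7)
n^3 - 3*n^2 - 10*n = n*(n - 5)*(n + 2)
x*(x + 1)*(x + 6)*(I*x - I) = I*x^4 + 6*I*x^3 - I*x^2 - 6*I*x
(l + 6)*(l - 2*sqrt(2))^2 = l^3 - 4*sqrt(2)*l^2 + 6*l^2 - 24*sqrt(2)*l + 8*l + 48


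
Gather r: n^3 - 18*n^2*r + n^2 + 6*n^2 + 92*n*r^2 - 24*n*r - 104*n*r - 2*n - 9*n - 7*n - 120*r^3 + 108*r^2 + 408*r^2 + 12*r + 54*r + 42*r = n^3 + 7*n^2 - 18*n - 120*r^3 + r^2*(92*n + 516) + r*(-18*n^2 - 128*n + 108)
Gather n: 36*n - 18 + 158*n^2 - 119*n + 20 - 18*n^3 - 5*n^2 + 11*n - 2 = -18*n^3 + 153*n^2 - 72*n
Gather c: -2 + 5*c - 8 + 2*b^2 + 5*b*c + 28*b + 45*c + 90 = 2*b^2 + 28*b + c*(5*b + 50) + 80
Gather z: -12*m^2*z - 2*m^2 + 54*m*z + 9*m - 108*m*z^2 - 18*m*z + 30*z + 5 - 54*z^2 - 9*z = -2*m^2 + 9*m + z^2*(-108*m - 54) + z*(-12*m^2 + 36*m + 21) + 5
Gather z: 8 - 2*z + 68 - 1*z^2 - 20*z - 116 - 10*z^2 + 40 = -11*z^2 - 22*z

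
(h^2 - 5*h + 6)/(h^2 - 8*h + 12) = (h - 3)/(h - 6)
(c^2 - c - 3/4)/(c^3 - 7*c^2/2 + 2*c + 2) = (c - 3/2)/(c^2 - 4*c + 4)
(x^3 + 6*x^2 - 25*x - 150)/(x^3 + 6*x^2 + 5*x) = (x^2 + x - 30)/(x*(x + 1))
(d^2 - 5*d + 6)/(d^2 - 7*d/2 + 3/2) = 2*(d - 2)/(2*d - 1)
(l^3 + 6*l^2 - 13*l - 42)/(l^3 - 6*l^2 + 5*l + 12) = (l^2 + 9*l + 14)/(l^2 - 3*l - 4)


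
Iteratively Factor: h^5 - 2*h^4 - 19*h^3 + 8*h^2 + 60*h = (h)*(h^4 - 2*h^3 - 19*h^2 + 8*h + 60) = h*(h - 2)*(h^3 - 19*h - 30) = h*(h - 5)*(h - 2)*(h^2 + 5*h + 6) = h*(h - 5)*(h - 2)*(h + 3)*(h + 2)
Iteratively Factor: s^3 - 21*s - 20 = (s + 4)*(s^2 - 4*s - 5) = (s + 1)*(s + 4)*(s - 5)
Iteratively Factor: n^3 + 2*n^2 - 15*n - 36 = (n + 3)*(n^2 - n - 12) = (n - 4)*(n + 3)*(n + 3)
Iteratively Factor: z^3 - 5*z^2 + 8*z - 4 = (z - 2)*(z^2 - 3*z + 2) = (z - 2)^2*(z - 1)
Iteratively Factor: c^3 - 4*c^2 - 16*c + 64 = (c - 4)*(c^2 - 16) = (c - 4)^2*(c + 4)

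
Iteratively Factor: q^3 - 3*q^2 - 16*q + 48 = (q - 3)*(q^2 - 16) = (q - 4)*(q - 3)*(q + 4)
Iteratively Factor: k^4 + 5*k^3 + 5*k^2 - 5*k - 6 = (k + 2)*(k^3 + 3*k^2 - k - 3) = (k + 2)*(k + 3)*(k^2 - 1) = (k - 1)*(k + 2)*(k + 3)*(k + 1)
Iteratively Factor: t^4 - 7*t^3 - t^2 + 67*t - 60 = (t + 3)*(t^3 - 10*t^2 + 29*t - 20) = (t - 4)*(t + 3)*(t^2 - 6*t + 5) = (t - 5)*(t - 4)*(t + 3)*(t - 1)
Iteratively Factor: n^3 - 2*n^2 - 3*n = (n)*(n^2 - 2*n - 3) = n*(n - 3)*(n + 1)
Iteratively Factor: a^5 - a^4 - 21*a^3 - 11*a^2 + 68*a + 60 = (a + 1)*(a^4 - 2*a^3 - 19*a^2 + 8*a + 60) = (a + 1)*(a + 3)*(a^3 - 5*a^2 - 4*a + 20) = (a + 1)*(a + 2)*(a + 3)*(a^2 - 7*a + 10) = (a - 5)*(a + 1)*(a + 2)*(a + 3)*(a - 2)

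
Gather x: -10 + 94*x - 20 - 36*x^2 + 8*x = -36*x^2 + 102*x - 30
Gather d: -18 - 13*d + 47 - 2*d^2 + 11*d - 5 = -2*d^2 - 2*d + 24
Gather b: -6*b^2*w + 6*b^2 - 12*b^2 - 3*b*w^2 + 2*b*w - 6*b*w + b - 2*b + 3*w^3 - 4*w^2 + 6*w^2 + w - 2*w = b^2*(-6*w - 6) + b*(-3*w^2 - 4*w - 1) + 3*w^3 + 2*w^2 - w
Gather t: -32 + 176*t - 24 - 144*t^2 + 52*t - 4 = -144*t^2 + 228*t - 60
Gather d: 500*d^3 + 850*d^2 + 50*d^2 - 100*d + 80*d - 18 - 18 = 500*d^3 + 900*d^2 - 20*d - 36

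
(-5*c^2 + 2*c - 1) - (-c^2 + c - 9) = -4*c^2 + c + 8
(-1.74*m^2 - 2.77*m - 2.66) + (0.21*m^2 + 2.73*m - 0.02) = -1.53*m^2 - 0.04*m - 2.68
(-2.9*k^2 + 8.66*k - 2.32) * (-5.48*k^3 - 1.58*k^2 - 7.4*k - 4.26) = 15.892*k^5 - 42.8748*k^4 + 20.4908*k^3 - 48.0644*k^2 - 19.7236*k + 9.8832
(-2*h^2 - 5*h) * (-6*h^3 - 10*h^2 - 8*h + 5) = 12*h^5 + 50*h^4 + 66*h^3 + 30*h^2 - 25*h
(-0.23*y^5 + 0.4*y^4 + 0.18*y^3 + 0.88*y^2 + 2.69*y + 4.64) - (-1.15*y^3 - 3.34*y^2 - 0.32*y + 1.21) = -0.23*y^5 + 0.4*y^4 + 1.33*y^3 + 4.22*y^2 + 3.01*y + 3.43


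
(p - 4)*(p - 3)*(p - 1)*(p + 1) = p^4 - 7*p^3 + 11*p^2 + 7*p - 12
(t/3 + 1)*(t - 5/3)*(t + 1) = t^3/3 + 7*t^2/9 - 11*t/9 - 5/3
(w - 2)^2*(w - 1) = w^3 - 5*w^2 + 8*w - 4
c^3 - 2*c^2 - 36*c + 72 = (c - 6)*(c - 2)*(c + 6)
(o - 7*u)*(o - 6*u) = o^2 - 13*o*u + 42*u^2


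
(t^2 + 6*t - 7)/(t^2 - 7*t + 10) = (t^2 + 6*t - 7)/(t^2 - 7*t + 10)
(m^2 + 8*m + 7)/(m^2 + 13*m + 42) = (m + 1)/(m + 6)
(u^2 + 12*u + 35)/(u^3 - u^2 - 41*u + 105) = (u + 5)/(u^2 - 8*u + 15)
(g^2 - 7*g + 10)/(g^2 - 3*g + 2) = (g - 5)/(g - 1)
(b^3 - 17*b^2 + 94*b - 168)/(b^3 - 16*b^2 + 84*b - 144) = (b - 7)/(b - 6)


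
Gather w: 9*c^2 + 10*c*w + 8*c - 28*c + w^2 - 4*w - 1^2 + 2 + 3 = 9*c^2 - 20*c + w^2 + w*(10*c - 4) + 4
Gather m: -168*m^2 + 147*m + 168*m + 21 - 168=-168*m^2 + 315*m - 147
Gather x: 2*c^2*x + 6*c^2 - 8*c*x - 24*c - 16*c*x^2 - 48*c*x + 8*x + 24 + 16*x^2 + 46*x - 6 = 6*c^2 - 24*c + x^2*(16 - 16*c) + x*(2*c^2 - 56*c + 54) + 18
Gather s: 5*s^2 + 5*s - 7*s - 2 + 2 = 5*s^2 - 2*s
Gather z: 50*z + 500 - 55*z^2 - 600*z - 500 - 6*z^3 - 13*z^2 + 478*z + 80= -6*z^3 - 68*z^2 - 72*z + 80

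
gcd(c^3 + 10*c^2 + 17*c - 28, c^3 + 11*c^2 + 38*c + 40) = c + 4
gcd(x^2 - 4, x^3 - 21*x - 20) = 1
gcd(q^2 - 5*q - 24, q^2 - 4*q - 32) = q - 8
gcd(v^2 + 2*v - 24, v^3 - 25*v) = 1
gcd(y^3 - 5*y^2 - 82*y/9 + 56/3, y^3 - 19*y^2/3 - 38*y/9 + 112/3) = y^2 - 11*y/3 - 14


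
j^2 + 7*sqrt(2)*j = j*(j + 7*sqrt(2))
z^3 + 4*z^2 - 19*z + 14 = (z - 2)*(z - 1)*(z + 7)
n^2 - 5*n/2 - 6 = (n - 4)*(n + 3/2)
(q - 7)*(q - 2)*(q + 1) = q^3 - 8*q^2 + 5*q + 14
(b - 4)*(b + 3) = b^2 - b - 12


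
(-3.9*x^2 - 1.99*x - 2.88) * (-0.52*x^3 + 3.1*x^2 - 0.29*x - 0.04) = 2.028*x^5 - 11.0552*x^4 - 3.5404*x^3 - 8.1949*x^2 + 0.9148*x + 0.1152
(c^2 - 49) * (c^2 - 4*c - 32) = c^4 - 4*c^3 - 81*c^2 + 196*c + 1568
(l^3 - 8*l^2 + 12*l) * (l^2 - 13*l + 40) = l^5 - 21*l^4 + 156*l^3 - 476*l^2 + 480*l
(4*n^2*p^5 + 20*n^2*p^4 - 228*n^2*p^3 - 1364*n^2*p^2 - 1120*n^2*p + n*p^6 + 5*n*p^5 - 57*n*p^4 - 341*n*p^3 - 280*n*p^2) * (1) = 4*n^2*p^5 + 20*n^2*p^4 - 228*n^2*p^3 - 1364*n^2*p^2 - 1120*n^2*p + n*p^6 + 5*n*p^5 - 57*n*p^4 - 341*n*p^3 - 280*n*p^2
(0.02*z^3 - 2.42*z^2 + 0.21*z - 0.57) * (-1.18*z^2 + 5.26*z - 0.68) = -0.0236*z^5 + 2.9608*z^4 - 12.9906*z^3 + 3.4228*z^2 - 3.141*z + 0.3876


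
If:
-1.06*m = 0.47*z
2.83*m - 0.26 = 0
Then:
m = 0.09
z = -0.21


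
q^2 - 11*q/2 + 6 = (q - 4)*(q - 3/2)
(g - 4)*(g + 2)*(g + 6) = g^3 + 4*g^2 - 20*g - 48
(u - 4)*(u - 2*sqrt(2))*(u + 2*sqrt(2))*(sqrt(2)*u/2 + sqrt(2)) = sqrt(2)*u^4/2 - sqrt(2)*u^3 - 8*sqrt(2)*u^2 + 8*sqrt(2)*u + 32*sqrt(2)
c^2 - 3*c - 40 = (c - 8)*(c + 5)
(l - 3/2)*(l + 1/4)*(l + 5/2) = l^3 + 5*l^2/4 - 7*l/2 - 15/16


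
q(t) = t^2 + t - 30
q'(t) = 2*t + 1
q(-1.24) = -29.70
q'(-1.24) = -1.48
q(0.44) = -29.37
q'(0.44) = 1.88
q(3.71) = -12.53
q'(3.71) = 8.42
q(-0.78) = -30.17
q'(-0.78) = -0.56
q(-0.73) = -30.20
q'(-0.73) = -0.46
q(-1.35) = -29.53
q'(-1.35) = -1.70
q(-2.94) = -24.30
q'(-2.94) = -4.88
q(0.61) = -29.02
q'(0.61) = 2.22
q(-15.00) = 180.00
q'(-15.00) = -29.00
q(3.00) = -18.00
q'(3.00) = 7.00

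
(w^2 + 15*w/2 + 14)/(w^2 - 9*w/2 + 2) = (2*w^2 + 15*w + 28)/(2*w^2 - 9*w + 4)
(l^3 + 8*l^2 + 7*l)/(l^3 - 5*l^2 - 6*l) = (l + 7)/(l - 6)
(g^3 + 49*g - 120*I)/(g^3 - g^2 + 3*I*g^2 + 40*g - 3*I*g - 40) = (g - 3*I)/(g - 1)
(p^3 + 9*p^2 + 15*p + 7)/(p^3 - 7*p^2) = (p^3 + 9*p^2 + 15*p + 7)/(p^2*(p - 7))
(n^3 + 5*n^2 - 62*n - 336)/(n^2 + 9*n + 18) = (n^2 - n - 56)/(n + 3)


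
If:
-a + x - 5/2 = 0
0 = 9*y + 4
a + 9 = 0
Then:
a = -9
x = -13/2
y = -4/9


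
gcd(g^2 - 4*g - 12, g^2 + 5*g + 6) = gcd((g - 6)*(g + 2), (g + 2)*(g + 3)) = g + 2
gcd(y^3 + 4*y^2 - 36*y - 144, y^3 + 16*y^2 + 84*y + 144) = y^2 + 10*y + 24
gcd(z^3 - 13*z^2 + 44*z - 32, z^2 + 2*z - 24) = z - 4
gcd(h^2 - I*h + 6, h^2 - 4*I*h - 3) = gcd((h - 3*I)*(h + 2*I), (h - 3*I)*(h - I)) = h - 3*I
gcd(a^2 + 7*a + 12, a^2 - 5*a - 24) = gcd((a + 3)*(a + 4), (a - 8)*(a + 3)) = a + 3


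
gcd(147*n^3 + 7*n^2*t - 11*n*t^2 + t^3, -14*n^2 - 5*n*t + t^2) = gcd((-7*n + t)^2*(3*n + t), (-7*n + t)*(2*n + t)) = -7*n + t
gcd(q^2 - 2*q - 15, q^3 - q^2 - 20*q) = q - 5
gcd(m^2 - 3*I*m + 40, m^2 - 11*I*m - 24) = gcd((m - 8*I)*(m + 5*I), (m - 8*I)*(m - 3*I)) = m - 8*I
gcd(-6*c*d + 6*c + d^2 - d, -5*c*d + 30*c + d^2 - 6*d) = 1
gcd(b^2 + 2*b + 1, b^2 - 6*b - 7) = b + 1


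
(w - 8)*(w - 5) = w^2 - 13*w + 40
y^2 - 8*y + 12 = (y - 6)*(y - 2)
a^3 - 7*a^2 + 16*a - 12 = (a - 3)*(a - 2)^2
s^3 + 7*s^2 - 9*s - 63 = (s - 3)*(s + 3)*(s + 7)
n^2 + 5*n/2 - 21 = (n - 7/2)*(n + 6)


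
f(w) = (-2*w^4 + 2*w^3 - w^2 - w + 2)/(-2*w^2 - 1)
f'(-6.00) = -13.04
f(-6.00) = 41.81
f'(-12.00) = -25.01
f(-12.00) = 155.91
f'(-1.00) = -4.11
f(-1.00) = 0.67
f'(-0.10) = -0.09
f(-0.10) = -2.05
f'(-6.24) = -13.51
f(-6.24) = 44.99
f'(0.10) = 1.85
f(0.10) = -1.85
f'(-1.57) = -4.72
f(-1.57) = 3.17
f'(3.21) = 5.39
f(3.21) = 7.30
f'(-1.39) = -4.49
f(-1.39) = 2.34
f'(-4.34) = -9.75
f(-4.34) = 22.90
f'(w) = 4*w*(-2*w^4 + 2*w^3 - w^2 - w + 2)/(-2*w^2 - 1)^2 + (-8*w^3 + 6*w^2 - 2*w - 1)/(-2*w^2 - 1)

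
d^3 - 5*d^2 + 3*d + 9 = (d - 3)^2*(d + 1)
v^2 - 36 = (v - 6)*(v + 6)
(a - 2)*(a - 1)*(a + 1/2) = a^3 - 5*a^2/2 + a/2 + 1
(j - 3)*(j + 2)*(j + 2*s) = j^3 + 2*j^2*s - j^2 - 2*j*s - 6*j - 12*s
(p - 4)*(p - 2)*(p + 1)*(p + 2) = p^4 - 3*p^3 - 8*p^2 + 12*p + 16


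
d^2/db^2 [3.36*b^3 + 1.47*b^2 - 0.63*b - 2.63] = 20.16*b + 2.94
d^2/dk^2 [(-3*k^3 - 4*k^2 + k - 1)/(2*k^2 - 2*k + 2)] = 3*(-k^3 + 6*k^2 - 3*k - 1)/(k^6 - 3*k^5 + 6*k^4 - 7*k^3 + 6*k^2 - 3*k + 1)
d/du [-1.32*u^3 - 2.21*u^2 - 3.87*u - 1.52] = -3.96*u^2 - 4.42*u - 3.87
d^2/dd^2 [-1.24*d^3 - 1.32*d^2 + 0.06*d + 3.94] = -7.44*d - 2.64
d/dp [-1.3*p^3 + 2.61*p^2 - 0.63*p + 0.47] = -3.9*p^2 + 5.22*p - 0.63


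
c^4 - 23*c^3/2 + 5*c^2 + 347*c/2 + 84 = (c - 8)*(c - 7)*(c + 1/2)*(c + 3)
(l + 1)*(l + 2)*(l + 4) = l^3 + 7*l^2 + 14*l + 8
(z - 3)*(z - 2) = z^2 - 5*z + 6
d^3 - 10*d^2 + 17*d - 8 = (d - 8)*(d - 1)^2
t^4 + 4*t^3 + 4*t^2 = t^2*(t + 2)^2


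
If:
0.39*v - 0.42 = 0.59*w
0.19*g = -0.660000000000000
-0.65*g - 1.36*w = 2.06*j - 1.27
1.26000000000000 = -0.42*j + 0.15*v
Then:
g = -3.47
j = -0.67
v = 6.53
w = 3.61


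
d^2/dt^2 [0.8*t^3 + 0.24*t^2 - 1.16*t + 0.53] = 4.8*t + 0.48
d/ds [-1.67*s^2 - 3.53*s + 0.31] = -3.34*s - 3.53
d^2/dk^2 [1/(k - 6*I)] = 2/(k - 6*I)^3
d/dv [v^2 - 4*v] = 2*v - 4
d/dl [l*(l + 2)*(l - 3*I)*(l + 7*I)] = 4*l^3 + l^2*(6 + 12*I) + l*(42 + 16*I) + 42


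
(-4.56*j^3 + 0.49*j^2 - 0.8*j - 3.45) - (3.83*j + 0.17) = -4.56*j^3 + 0.49*j^2 - 4.63*j - 3.62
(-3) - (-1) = -2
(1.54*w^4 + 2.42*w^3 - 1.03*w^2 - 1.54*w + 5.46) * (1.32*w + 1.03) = 2.0328*w^5 + 4.7806*w^4 + 1.133*w^3 - 3.0937*w^2 + 5.621*w + 5.6238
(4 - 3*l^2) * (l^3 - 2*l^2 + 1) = -3*l^5 + 6*l^4 + 4*l^3 - 11*l^2 + 4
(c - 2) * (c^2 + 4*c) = c^3 + 2*c^2 - 8*c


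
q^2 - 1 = (q - 1)*(q + 1)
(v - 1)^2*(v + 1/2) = v^3 - 3*v^2/2 + 1/2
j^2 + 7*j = j*(j + 7)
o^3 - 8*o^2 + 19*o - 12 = (o - 4)*(o - 3)*(o - 1)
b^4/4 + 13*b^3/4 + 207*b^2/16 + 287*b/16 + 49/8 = (b/4 + 1/2)*(b + 1/2)*(b + 7/2)*(b + 7)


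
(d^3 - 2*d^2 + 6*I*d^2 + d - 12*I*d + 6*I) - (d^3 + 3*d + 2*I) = -2*d^2 + 6*I*d^2 - 2*d - 12*I*d + 4*I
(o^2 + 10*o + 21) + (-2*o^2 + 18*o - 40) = -o^2 + 28*o - 19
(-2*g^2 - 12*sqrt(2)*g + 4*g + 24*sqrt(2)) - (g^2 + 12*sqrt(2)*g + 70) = -3*g^2 - 24*sqrt(2)*g + 4*g - 70 + 24*sqrt(2)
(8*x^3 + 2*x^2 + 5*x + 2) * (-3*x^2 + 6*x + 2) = -24*x^5 + 42*x^4 + 13*x^3 + 28*x^2 + 22*x + 4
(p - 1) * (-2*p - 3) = -2*p^2 - p + 3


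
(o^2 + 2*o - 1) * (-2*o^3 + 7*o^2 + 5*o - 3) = -2*o^5 + 3*o^4 + 21*o^3 - 11*o + 3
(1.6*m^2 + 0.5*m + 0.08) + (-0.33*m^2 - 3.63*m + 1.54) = 1.27*m^2 - 3.13*m + 1.62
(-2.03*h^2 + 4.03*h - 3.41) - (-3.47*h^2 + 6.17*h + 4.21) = 1.44*h^2 - 2.14*h - 7.62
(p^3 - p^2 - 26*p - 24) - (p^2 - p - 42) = p^3 - 2*p^2 - 25*p + 18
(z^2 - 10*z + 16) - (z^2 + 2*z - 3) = 19 - 12*z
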